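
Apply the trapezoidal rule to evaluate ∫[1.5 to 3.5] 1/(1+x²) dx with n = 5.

f(x) = 1/(1+x²)
a = 1.5, b = 3.5, n = 5
h = (b - a)/n = 0.400000

Trapezoidal rule: (h/2)[f(x₀) + 2f(x₁) + 2f(x₂) + ... + f(xₙ)]

x_0 = 1.5000, f(x_0) = 0.307692, coefficient = 1
x_1 = 1.9000, f(x_1) = 0.216920, coefficient = 2
x_2 = 2.3000, f(x_2) = 0.158983, coefficient = 2
x_3 = 2.7000, f(x_3) = 0.120627, coefficient = 2
x_4 = 3.1000, f(x_4) = 0.094251, coefficient = 2
x_5 = 3.5000, f(x_5) = 0.075472, coefficient = 1

I ≈ (0.400000/2) × 1.564724 = 0.312945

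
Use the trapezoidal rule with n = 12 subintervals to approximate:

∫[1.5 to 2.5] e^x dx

f(x) = e^x
a = 1.5, b = 2.5, n = 12
h = (b - a)/n = 0.083333

Trapezoidal rule: (h/2)[f(x₀) + 2f(x₁) + 2f(x₂) + ... + f(xₙ)]

x_0 = 1.5000, f(x_0) = 4.481689, coefficient = 1
x_1 = 1.5833, f(x_1) = 4.871166, coefficient = 2
x_2 = 1.6667, f(x_2) = 5.294490, coefficient = 2
x_3 = 1.7500, f(x_3) = 5.754603, coefficient = 2
x_4 = 1.8333, f(x_4) = 6.254701, coefficient = 2
x_5 = 1.9167, f(x_5) = 6.798260, coefficient = 2
x_6 = 2.0000, f(x_6) = 7.389056, coefficient = 2
x_7 = 2.0833, f(x_7) = 8.031195, coefficient = 2
x_8 = 2.1667, f(x_8) = 8.729138, coefficient = 2
x_9 = 2.2500, f(x_9) = 9.487736, coefficient = 2
x_10 = 2.3333, f(x_10) = 10.312259, coefficient = 2
x_11 = 2.4167, f(x_11) = 11.208436, coefficient = 2
x_12 = 2.5000, f(x_12) = 12.182494, coefficient = 1

I ≈ (0.083333/2) × 184.926261 = 7.705261
Exact value: 7.700805
Error: 0.004456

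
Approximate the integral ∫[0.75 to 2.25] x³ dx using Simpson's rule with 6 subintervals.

f(x) = x³
a = 0.75, b = 2.25, n = 6
h = (b - a)/n = 0.250000

Simpson's rule: (h/3)[f(x₀) + 4f(x₁) + 2f(x₂) + ... + f(xₙ)]

x_0 = 0.7500, f(x_0) = 0.421875, coefficient = 1
x_1 = 1.0000, f(x_1) = 1.000000, coefficient = 4
x_2 = 1.2500, f(x_2) = 1.953125, coefficient = 2
x_3 = 1.5000, f(x_3) = 3.375000, coefficient = 4
x_4 = 1.7500, f(x_4) = 5.359375, coefficient = 2
x_5 = 2.0000, f(x_5) = 8.000000, coefficient = 4
x_6 = 2.2500, f(x_6) = 11.390625, coefficient = 1

I ≈ (0.250000/3) × 75.937500 = 6.328125
Exact value: 6.328125
Error: 0.000000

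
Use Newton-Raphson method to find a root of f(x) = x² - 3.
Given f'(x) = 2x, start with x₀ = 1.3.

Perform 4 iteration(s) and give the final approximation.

f(x) = x² - 3
f'(x) = 2x
x₀ = 1.3

Newton-Raphson formula: x_{n+1} = x_n - f(x_n)/f'(x_n)

Iteration 1:
  f(1.300000) = -1.310000
  f'(1.300000) = 2.600000
  x_1 = 1.300000 - (-1.310000)/2.600000 = 1.803846
Iteration 2:
  f(1.803846) = 0.253861
  f'(1.803846) = 3.607692
  x_2 = 1.803846 - 0.253861/3.607692 = 1.733480
Iteration 3:
  f(1.733480) = 0.004951
  f'(1.733480) = 3.466959
  x_3 = 1.733480 - 0.004951/3.466959 = 1.732051
Iteration 4:
  f(1.732051) = 0.000002
  f'(1.732051) = 3.464103
  x_4 = 1.732051 - 0.000002/3.464103 = 1.732051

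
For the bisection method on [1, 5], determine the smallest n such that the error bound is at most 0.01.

We need (b-a)/2^n ≤ 0.01
(5 - 1)/2^n ≤ 0.01
4/2^n ≤ 0.01
2^n ≥ 400
n ≥ log₂(400) = 8.64
n ≥ 9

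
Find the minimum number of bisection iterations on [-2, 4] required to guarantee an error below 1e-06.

We need (b-a)/2^n ≤ 1e-06
(4 - (-2))/2^n ≤ 1e-06
6/2^n ≤ 1e-06
2^n ≥ 6000000
n ≥ log₂(6000000) = 22.52
n ≥ 23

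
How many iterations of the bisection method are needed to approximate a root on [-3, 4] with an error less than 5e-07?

We need (b-a)/2^n ≤ 5e-07
(4 - (-3))/2^n ≤ 5e-07
7/2^n ≤ 5e-07
2^n ≥ 14000000
n ≥ log₂(14000000) = 23.74
n ≥ 24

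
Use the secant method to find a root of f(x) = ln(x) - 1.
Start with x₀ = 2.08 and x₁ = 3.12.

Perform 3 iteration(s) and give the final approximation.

f(x) = ln(x) - 1
x₀ = 2.08, x₁ = 3.12

Secant formula: x_{n+1} = x_n - f(x_n)(x_n - x_{n-1})/(f(x_n) - f(x_{n-1}))

Iteration 1:
  f(2.080000) = -0.267632
  f(3.120000) = 0.137833
  x_2 = 3.120000 - 0.137833×(3.120000 - 2.080000)/(0.137833 - (-0.267632))
       = 2.766464
Iteration 2:
  f(3.120000) = 0.137833
  f(2.766464) = 0.017570
  x_3 = 2.766464 - 0.017570×(2.766464 - 3.120000)/(0.017570 - 0.137833)
       = 2.714814
Iteration 3:
  f(2.766464) = 0.017570
  f(2.714814) = -0.001277
  x_4 = 2.714814 - (-0.001277)×(2.714814 - 2.766464)/(-0.001277 - 0.017570)
       = 2.718312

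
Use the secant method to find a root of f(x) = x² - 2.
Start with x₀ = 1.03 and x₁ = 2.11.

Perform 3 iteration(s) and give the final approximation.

f(x) = x² - 2
x₀ = 1.03, x₁ = 2.11

Secant formula: x_{n+1} = x_n - f(x_n)(x_n - x_{n-1})/(f(x_n) - f(x_{n-1}))

Iteration 1:
  f(1.030000) = -0.939100
  f(2.110000) = 2.452100
  x_2 = 2.110000 - 2.452100×(2.110000 - 1.030000)/(2.452100 - (-0.939100))
       = 1.329076
Iteration 2:
  f(2.110000) = 2.452100
  f(1.329076) = -0.233556
  x_3 = 1.329076 - (-0.233556)×(1.329076 - 2.110000)/(-0.233556 - 2.452100)
       = 1.396989
Iteration 3:
  f(1.329076) = -0.233556
  f(1.396989) = -0.048422
  x_4 = 1.396989 - (-0.048422)×(1.396989 - 1.329076)/(-0.048422 - (-0.233556))
       = 1.414752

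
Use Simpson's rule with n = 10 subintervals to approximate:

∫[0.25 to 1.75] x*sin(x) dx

f(x) = x*sin(x)
a = 0.25, b = 1.75, n = 10
h = (b - a)/n = 0.150000

Simpson's rule: (h/3)[f(x₀) + 4f(x₁) + 2f(x₂) + ... + f(xₙ)]

x_0 = 0.2500, f(x_0) = 0.061851, coefficient = 1
x_1 = 0.4000, f(x_1) = 0.155767, coefficient = 4
x_2 = 0.5500, f(x_2) = 0.287478, coefficient = 2
x_3 = 0.7000, f(x_3) = 0.450952, coefficient = 4
x_4 = 0.8500, f(x_4) = 0.638588, coefficient = 2
x_5 = 1.0000, f(x_5) = 0.841471, coefficient = 4
x_6 = 1.1500, f(x_6) = 1.049679, coefficient = 2
x_7 = 1.3000, f(x_7) = 1.252626, coefficient = 4
x_8 = 1.4500, f(x_8) = 1.439434, coefficient = 2
x_9 = 1.6000, f(x_9) = 1.599318, coefficient = 4
x_10 = 1.7500, f(x_10) = 1.721975, coefficient = 1

I ≈ (0.150000/3) × 25.814720 = 1.290736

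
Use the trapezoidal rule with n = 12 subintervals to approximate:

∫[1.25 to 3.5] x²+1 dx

f(x) = x²+1
a = 1.25, b = 3.5, n = 12
h = (b - a)/n = 0.187500

Trapezoidal rule: (h/2)[f(x₀) + 2f(x₁) + 2f(x₂) + ... + f(xₙ)]

x_0 = 1.2500, f(x_0) = 2.562500, coefficient = 1
x_1 = 1.4375, f(x_1) = 3.066406, coefficient = 2
x_2 = 1.6250, f(x_2) = 3.640625, coefficient = 2
x_3 = 1.8125, f(x_3) = 4.285156, coefficient = 2
x_4 = 2.0000, f(x_4) = 5.000000, coefficient = 2
x_5 = 2.1875, f(x_5) = 5.785156, coefficient = 2
x_6 = 2.3750, f(x_6) = 6.640625, coefficient = 2
x_7 = 2.5625, f(x_7) = 7.566406, coefficient = 2
x_8 = 2.7500, f(x_8) = 8.562500, coefficient = 2
x_9 = 2.9375, f(x_9) = 9.628906, coefficient = 2
x_10 = 3.1250, f(x_10) = 10.765625, coefficient = 2
x_11 = 3.3125, f(x_11) = 11.972656, coefficient = 2
x_12 = 3.5000, f(x_12) = 13.250000, coefficient = 1

I ≈ (0.187500/2) × 169.640625 = 15.903809
Exact value: 15.890625
Error: 0.013184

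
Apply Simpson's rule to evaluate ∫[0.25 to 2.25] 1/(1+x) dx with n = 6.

f(x) = 1/(1+x)
a = 0.25, b = 2.25, n = 6
h = (b - a)/n = 0.333333

Simpson's rule: (h/3)[f(x₀) + 4f(x₁) + 2f(x₂) + ... + f(xₙ)]

x_0 = 0.2500, f(x_0) = 0.800000, coefficient = 1
x_1 = 0.5833, f(x_1) = 0.631579, coefficient = 4
x_2 = 0.9167, f(x_2) = 0.521739, coefficient = 2
x_3 = 1.2500, f(x_3) = 0.444444, coefficient = 4
x_4 = 1.5833, f(x_4) = 0.387097, coefficient = 2
x_5 = 1.9167, f(x_5) = 0.342857, coefficient = 4
x_6 = 2.2500, f(x_6) = 0.307692, coefficient = 1

I ≈ (0.333333/3) × 8.600886 = 0.955654
Exact value: 0.955511
Error: 0.000143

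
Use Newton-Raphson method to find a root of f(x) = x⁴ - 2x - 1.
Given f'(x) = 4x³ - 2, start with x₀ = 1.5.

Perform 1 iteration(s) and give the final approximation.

f(x) = x⁴ - 2x - 1
f'(x) = 4x³ - 2
x₀ = 1.5

Newton-Raphson formula: x_{n+1} = x_n - f(x_n)/f'(x_n)

Iteration 1:
  f(1.500000) = 1.062500
  f'(1.500000) = 11.500000
  x_1 = 1.500000 - 1.062500/11.500000 = 1.407609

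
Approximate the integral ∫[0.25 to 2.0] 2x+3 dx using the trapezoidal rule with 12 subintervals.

f(x) = 2x+3
a = 0.25, b = 2.0, n = 12
h = (b - a)/n = 0.145833

Trapezoidal rule: (h/2)[f(x₀) + 2f(x₁) + 2f(x₂) + ... + f(xₙ)]

x_0 = 0.2500, f(x_0) = 3.500000, coefficient = 1
x_1 = 0.3958, f(x_1) = 3.791667, coefficient = 2
x_2 = 0.5417, f(x_2) = 4.083333, coefficient = 2
x_3 = 0.6875, f(x_3) = 4.375000, coefficient = 2
x_4 = 0.8333, f(x_4) = 4.666667, coefficient = 2
x_5 = 0.9792, f(x_5) = 4.958333, coefficient = 2
x_6 = 1.1250, f(x_6) = 5.250000, coefficient = 2
x_7 = 1.2708, f(x_7) = 5.541667, coefficient = 2
x_8 = 1.4167, f(x_8) = 5.833333, coefficient = 2
x_9 = 1.5625, f(x_9) = 6.125000, coefficient = 2
x_10 = 1.7083, f(x_10) = 6.416667, coefficient = 2
x_11 = 1.8542, f(x_11) = 6.708333, coefficient = 2
x_12 = 2.0000, f(x_12) = 7.000000, coefficient = 1

I ≈ (0.145833/2) × 126.000000 = 9.187500
Exact value: 9.187500
Error: 0.000000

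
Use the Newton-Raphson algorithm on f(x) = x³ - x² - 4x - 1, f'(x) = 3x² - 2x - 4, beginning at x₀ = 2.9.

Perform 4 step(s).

f(x) = x³ - x² - 4x - 1
f'(x) = 3x² - 2x - 4
x₀ = 2.9

Newton-Raphson formula: x_{n+1} = x_n - f(x_n)/f'(x_n)

Iteration 1:
  f(2.900000) = 3.379000
  f'(2.900000) = 15.430000
  x_1 = 2.900000 - 3.379000/15.430000 = 2.681011
Iteration 2:
  f(2.681011) = 0.358761
  f'(2.681011) = 12.201438
  x_2 = 2.681011 - 0.358761/12.201438 = 2.651608
Iteration 3:
  f(2.651608) = 0.006064
  f'(2.651608) = 11.789857
  x_3 = 2.651608 - 0.006064/11.789857 = 2.651094
Iteration 4:
  f(2.651094) = 0.000002
  f'(2.651094) = 11.782704
  x_4 = 2.651094 - 0.000002/11.782704 = 2.651093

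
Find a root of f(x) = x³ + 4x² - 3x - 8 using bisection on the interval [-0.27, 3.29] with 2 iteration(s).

f(x) = x³ + 4x² - 3x - 8
Initial interval: [-0.27, 3.29]

Iteration 1:
  c_1 = (-0.270000 + 3.290000)/2 = 1.510000
  f(c_1) = f(1.510000) = 0.033351
  f(a) × f(c) < 0, new interval: [-0.270000, 1.510000]
Iteration 2:
  c_2 = (-0.270000 + 1.510000)/2 = 0.620000
  f(c_2) = f(0.620000) = -8.084072
  f(a) × f(c) ≥ 0, new interval: [0.620000, 1.510000]

After 2 iteration(s), the approximation is c_2 = 0.620000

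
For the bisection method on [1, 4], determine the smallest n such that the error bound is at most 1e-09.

We need (b-a)/2^n ≤ 1e-09
(4 - 1)/2^n ≤ 1e-09
3/2^n ≤ 1e-09
2^n ≥ 3000000000
n ≥ log₂(3000000000) = 31.48
n ≥ 32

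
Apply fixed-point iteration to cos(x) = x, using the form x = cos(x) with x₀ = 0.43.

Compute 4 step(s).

Equation: cos(x) = x
Fixed-point form: x = cos(x)
x₀ = 0.43

x_1 = g(0.430000) = 0.908966
x_2 = g(0.908966) = 0.614562
x_3 = g(0.614562) = 0.817026
x_4 = g(0.817026) = 0.684393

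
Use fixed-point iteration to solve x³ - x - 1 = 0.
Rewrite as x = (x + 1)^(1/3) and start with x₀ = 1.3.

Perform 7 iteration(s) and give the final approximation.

Equation: x³ - x - 1 = 0
Fixed-point form: x = (x + 1)^(1/3)
x₀ = 1.3

x_1 = g(1.300000) = 1.320006
x_2 = g(1.320006) = 1.323822
x_3 = g(1.323822) = 1.324548
x_4 = g(1.324548) = 1.324686
x_5 = g(1.324686) = 1.324712
x_6 = g(1.324712) = 1.324717
x_7 = g(1.324717) = 1.324718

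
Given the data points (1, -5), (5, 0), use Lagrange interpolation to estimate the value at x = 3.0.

Lagrange interpolation formula:
P(x) = Σ yᵢ × Lᵢ(x)
where Lᵢ(x) = Π_{j≠i} (x - xⱼ)/(xᵢ - xⱼ)

L_0(3.0) = (3.0 - 5)/(1 - 5) = 0.500000
L_1(3.0) = (3.0 - 1)/(5 - 1) = 0.500000

P(3.0) = (-5)×L_0(3.0) + 0×L_1(3.0)
P(3.0) = -2.500000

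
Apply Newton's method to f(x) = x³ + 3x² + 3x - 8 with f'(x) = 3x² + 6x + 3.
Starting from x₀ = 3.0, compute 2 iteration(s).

f(x) = x³ + 3x² + 3x - 8
f'(x) = 3x² + 6x + 3
x₀ = 3.0

Newton-Raphson formula: x_{n+1} = x_n - f(x_n)/f'(x_n)

Iteration 1:
  f(3.000000) = 55.000000
  f'(3.000000) = 48.000000
  x_1 = 3.000000 - 55.000000/48.000000 = 1.854167
Iteration 2:
  f(1.854167) = 14.250805
  f'(1.854167) = 24.438802
  x_2 = 1.854167 - 14.250805/24.438802 = 1.271045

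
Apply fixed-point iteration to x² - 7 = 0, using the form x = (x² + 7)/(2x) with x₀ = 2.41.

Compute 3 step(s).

Equation: x² - 7 = 0
Fixed-point form: x = (x² + 7)/(2x)
x₀ = 2.41

x_1 = g(2.410000) = 2.657282
x_2 = g(2.657282) = 2.645776
x_3 = g(2.645776) = 2.645751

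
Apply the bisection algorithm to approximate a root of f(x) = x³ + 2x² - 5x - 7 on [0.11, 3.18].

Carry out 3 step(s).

f(x) = x³ + 2x² - 5x - 7
Initial interval: [0.11, 3.18]

Iteration 1:
  c_1 = (0.110000 + 3.180000)/2 = 1.645000
  f(c_1) = f(1.645000) = -5.361539
  f(a) × f(c) ≥ 0, new interval: [1.645000, 3.180000]
Iteration 2:
  c_2 = (1.645000 + 3.180000)/2 = 2.412500
  f(c_2) = f(2.412500) = 6.618939
  f(a) × f(c) < 0, new interval: [1.645000, 2.412500]
Iteration 3:
  c_3 = (1.645000 + 2.412500)/2 = 2.028750
  f(c_3) = f(2.028750) = -0.562114
  f(a) × f(c) ≥ 0, new interval: [2.028750, 2.412500]

After 3 iteration(s), the approximation is c_3 = 2.028750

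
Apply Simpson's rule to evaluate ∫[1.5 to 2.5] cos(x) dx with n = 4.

f(x) = cos(x)
a = 1.5, b = 2.5, n = 4
h = (b - a)/n = 0.250000

Simpson's rule: (h/3)[f(x₀) + 4f(x₁) + 2f(x₂) + ... + f(xₙ)]

x_0 = 1.5000, f(x_0) = 0.070737, coefficient = 1
x_1 = 1.7500, f(x_1) = -0.178246, coefficient = 4
x_2 = 2.0000, f(x_2) = -0.416147, coefficient = 2
x_3 = 2.2500, f(x_3) = -0.628174, coefficient = 4
x_4 = 2.5000, f(x_4) = -0.801144, coefficient = 1

I ≈ (0.250000/3) × -4.788379 = -0.399032
Exact value: -0.399023
Error: 0.000009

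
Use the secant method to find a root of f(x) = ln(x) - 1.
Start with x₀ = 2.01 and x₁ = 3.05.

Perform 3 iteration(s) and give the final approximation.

f(x) = ln(x) - 1
x₀ = 2.01, x₁ = 3.05

Secant formula: x_{n+1} = x_n - f(x_n)(x_n - x_{n-1})/(f(x_n) - f(x_{n-1}))

Iteration 1:
  f(2.010000) = -0.301865
  f(3.050000) = 0.115142
  x_2 = 3.050000 - 0.115142×(3.050000 - 2.010000)/(0.115142 - (-0.301865))
       = 2.762841
Iteration 2:
  f(3.050000) = 0.115142
  f(2.762841) = 0.016260
  x_3 = 2.762841 - 0.016260×(2.762841 - 3.050000)/(0.016260 - 0.115142)
       = 2.715623
Iteration 3:
  f(2.762841) = 0.016260
  f(2.715623) = -0.000979
  x_4 = 2.715623 - (-0.000979)×(2.715623 - 2.762841)/(-0.000979 - 0.016260)
       = 2.718304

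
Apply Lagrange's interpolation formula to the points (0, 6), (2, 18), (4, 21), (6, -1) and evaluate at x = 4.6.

Lagrange interpolation formula:
P(x) = Σ yᵢ × Lᵢ(x)
where Lᵢ(x) = Π_{j≠i} (x - xⱼ)/(xᵢ - xⱼ)

L_0(4.6) = (4.6 - 2)/(0 - 2) × (4.6 - 4)/(0 - 4) × (4.6 - 6)/(0 - 6) = 0.045500
L_1(4.6) = (4.6 - 0)/(2 - 0) × (4.6 - 4)/(2 - 4) × (4.6 - 6)/(2 - 6) = -0.241500
L_2(4.6) = (4.6 - 0)/(4 - 0) × (4.6 - 2)/(4 - 2) × (4.6 - 6)/(4 - 6) = 1.046500
L_3(4.6) = (4.6 - 0)/(6 - 0) × (4.6 - 2)/(6 - 2) × (4.6 - 4)/(6 - 4) = 0.149500

P(4.6) = 6×L_0(4.6) + 18×L_1(4.6) + 21×L_2(4.6) + (-1)×L_3(4.6)
P(4.6) = 17.753000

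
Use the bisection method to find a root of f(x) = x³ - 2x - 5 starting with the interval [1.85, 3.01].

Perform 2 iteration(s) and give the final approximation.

f(x) = x³ - 2x - 5
Initial interval: [1.85, 3.01]

Iteration 1:
  c_1 = (1.850000 + 3.010000)/2 = 2.430000
  f(c_1) = f(2.430000) = 4.488907
  f(a) × f(c) < 0, new interval: [1.850000, 2.430000]
Iteration 2:
  c_2 = (1.850000 + 2.430000)/2 = 2.140000
  f(c_2) = f(2.140000) = 0.520344
  f(a) × f(c) < 0, new interval: [1.850000, 2.140000]

After 2 iteration(s), the approximation is c_2 = 2.140000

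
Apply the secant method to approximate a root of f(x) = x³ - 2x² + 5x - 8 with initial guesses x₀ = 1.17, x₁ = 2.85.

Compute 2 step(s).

f(x) = x³ - 2x² + 5x - 8
x₀ = 1.17, x₁ = 2.85

Secant formula: x_{n+1} = x_n - f(x_n)(x_n - x_{n-1})/(f(x_n) - f(x_{n-1}))

Iteration 1:
  f(1.170000) = -3.286187
  f(2.850000) = 13.154125
  x_2 = 2.850000 - 13.154125×(2.850000 - 1.170000)/(13.154125 - (-3.286187))
       = 1.505808
Iteration 2:
  f(2.850000) = 13.154125
  f(1.505808) = -1.591517
  x_3 = 1.505808 - (-1.591517)×(1.505808 - 2.850000)/(-1.591517 - 13.154125)
       = 1.650889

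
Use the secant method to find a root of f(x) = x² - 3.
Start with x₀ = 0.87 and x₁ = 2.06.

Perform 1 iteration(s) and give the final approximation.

f(x) = x² - 3
x₀ = 0.87, x₁ = 2.06

Secant formula: x_{n+1} = x_n - f(x_n)(x_n - x_{n-1})/(f(x_n) - f(x_{n-1}))

Iteration 1:
  f(0.870000) = -2.243100
  f(2.060000) = 1.243600
  x_2 = 2.060000 - 1.243600×(2.060000 - 0.870000)/(1.243600 - (-2.243100))
       = 1.635563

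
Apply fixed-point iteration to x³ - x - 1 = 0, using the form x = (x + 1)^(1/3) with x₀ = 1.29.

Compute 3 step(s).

Equation: x³ - x - 1 = 0
Fixed-point form: x = (x + 1)^(1/3)
x₀ = 1.29

x_1 = g(1.290000) = 1.318090
x_2 = g(1.318090) = 1.323458
x_3 = g(1.323458) = 1.324479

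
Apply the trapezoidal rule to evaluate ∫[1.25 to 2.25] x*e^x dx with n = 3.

f(x) = x*e^x
a = 1.25, b = 2.25, n = 3
h = (b - a)/n = 0.333333

Trapezoidal rule: (h/2)[f(x₀) + 2f(x₁) + 2f(x₂) + ... + f(xₙ)]

x_0 = 1.2500, f(x_0) = 4.362929, coefficient = 1
x_1 = 1.5833, f(x_1) = 7.712679, coefficient = 2
x_2 = 1.9167, f(x_2) = 13.029998, coefficient = 2
x_3 = 2.2500, f(x_3) = 21.347406, coefficient = 1

I ≈ (0.333333/2) × 67.195689 = 11.199282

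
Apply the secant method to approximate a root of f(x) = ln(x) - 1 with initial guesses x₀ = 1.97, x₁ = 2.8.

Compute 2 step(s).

f(x) = ln(x) - 1
x₀ = 1.97, x₁ = 2.8

Secant formula: x_{n+1} = x_n - f(x_n)(x_n - x_{n-1})/(f(x_n) - f(x_{n-1}))

Iteration 1:
  f(1.970000) = -0.321966
  f(2.800000) = 0.029619
  x_2 = 2.800000 - 0.029619×(2.800000 - 1.970000)/(0.029619 - (-0.321966))
       = 2.730076
Iteration 2:
  f(2.800000) = 0.029619
  f(2.730076) = 0.004330
  x_3 = 2.730076 - 0.004330×(2.730076 - 2.800000)/(0.004330 - 0.029619)
       = 2.718106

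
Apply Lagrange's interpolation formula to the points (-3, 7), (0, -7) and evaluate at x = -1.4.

Lagrange interpolation formula:
P(x) = Σ yᵢ × Lᵢ(x)
where Lᵢ(x) = Π_{j≠i} (x - xⱼ)/(xᵢ - xⱼ)

L_0(-1.4) = (-1.4 - 0)/(-3 - 0) = 0.466667
L_1(-1.4) = (-1.4 - (-3))/(0 - (-3)) = 0.533333

P(-1.4) = 7×L_0(-1.4) + (-7)×L_1(-1.4)
P(-1.4) = -0.466667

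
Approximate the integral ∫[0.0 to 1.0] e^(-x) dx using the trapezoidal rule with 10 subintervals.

f(x) = e^(-x)
a = 0.0, b = 1.0, n = 10
h = (b - a)/n = 0.100000

Trapezoidal rule: (h/2)[f(x₀) + 2f(x₁) + 2f(x₂) + ... + f(xₙ)]

x_0 = 0.0000, f(x_0) = 1.000000, coefficient = 1
x_1 = 0.1000, f(x_1) = 0.904837, coefficient = 2
x_2 = 0.2000, f(x_2) = 0.818731, coefficient = 2
x_3 = 0.3000, f(x_3) = 0.740818, coefficient = 2
x_4 = 0.4000, f(x_4) = 0.670320, coefficient = 2
x_5 = 0.5000, f(x_5) = 0.606531, coefficient = 2
x_6 = 0.6000, f(x_6) = 0.548812, coefficient = 2
x_7 = 0.7000, f(x_7) = 0.496585, coefficient = 2
x_8 = 0.8000, f(x_8) = 0.449329, coefficient = 2
x_9 = 0.9000, f(x_9) = 0.406570, coefficient = 2
x_10 = 1.0000, f(x_10) = 0.367879, coefficient = 1

I ≈ (0.100000/2) × 12.652945 = 0.632647
Exact value: 0.632121
Error: 0.000527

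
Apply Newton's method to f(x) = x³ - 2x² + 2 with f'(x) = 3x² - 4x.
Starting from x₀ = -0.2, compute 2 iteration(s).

f(x) = x³ - 2x² + 2
f'(x) = 3x² - 4x
x₀ = -0.2

Newton-Raphson formula: x_{n+1} = x_n - f(x_n)/f'(x_n)

Iteration 1:
  f(-0.200000) = 1.912000
  f'(-0.200000) = 0.920000
  x_1 = -0.200000 - 1.912000/0.920000 = -2.278261
Iteration 2:
  f(-2.278261) = -20.206196
  f'(-2.278261) = 24.684461
  x_2 = -2.278261 - (-20.206196)/24.684461 = -1.459681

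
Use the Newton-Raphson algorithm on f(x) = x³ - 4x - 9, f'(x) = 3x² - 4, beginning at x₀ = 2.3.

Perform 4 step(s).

f(x) = x³ - 4x - 9
f'(x) = 3x² - 4
x₀ = 2.3

Newton-Raphson formula: x_{n+1} = x_n - f(x_n)/f'(x_n)

Iteration 1:
  f(2.300000) = -6.033000
  f'(2.300000) = 11.870000
  x_1 = 2.300000 - (-6.033000)/11.870000 = 2.808256
Iteration 2:
  f(2.808256) = 1.913732
  f'(2.808256) = 19.658907
  x_2 = 2.808256 - 1.913732/19.658907 = 2.710909
Iteration 3:
  f(2.710909) = 0.078914
  f'(2.710909) = 18.047087
  x_3 = 2.710909 - 0.078914/18.047087 = 2.706537
Iteration 4:
  f(2.706537) = 0.000155
  f'(2.706537) = 17.976021
  x_4 = 2.706537 - 0.000155/17.976021 = 2.706528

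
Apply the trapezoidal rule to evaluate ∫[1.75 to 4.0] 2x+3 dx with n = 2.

f(x) = 2x+3
a = 1.75, b = 4.0, n = 2
h = (b - a)/n = 1.125000

Trapezoidal rule: (h/2)[f(x₀) + 2f(x₁) + 2f(x₂) + ... + f(xₙ)]

x_0 = 1.7500, f(x_0) = 6.500000, coefficient = 1
x_1 = 2.8750, f(x_1) = 8.750000, coefficient = 2
x_2 = 4.0000, f(x_2) = 11.000000, coefficient = 1

I ≈ (1.125000/2) × 35.000000 = 19.687500
Exact value: 19.687500
Error: 0.000000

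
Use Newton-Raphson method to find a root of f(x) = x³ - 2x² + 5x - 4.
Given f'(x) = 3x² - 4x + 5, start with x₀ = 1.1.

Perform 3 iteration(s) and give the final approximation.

f(x) = x³ - 2x² + 5x - 4
f'(x) = 3x² - 4x + 5
x₀ = 1.1

Newton-Raphson formula: x_{n+1} = x_n - f(x_n)/f'(x_n)

Iteration 1:
  f(1.100000) = 0.411000
  f'(1.100000) = 4.230000
  x_1 = 1.100000 - 0.411000/4.230000 = 1.002837
Iteration 2:
  f(1.002837) = 0.011356
  f'(1.002837) = 4.005698
  x_2 = 1.002837 - 0.011356/4.005698 = 1.000002
Iteration 3:
  f(1.000002) = 0.000008
  f'(1.000002) = 4.000004
  x_3 = 1.000002 - 0.000008/4.000004 = 1.000000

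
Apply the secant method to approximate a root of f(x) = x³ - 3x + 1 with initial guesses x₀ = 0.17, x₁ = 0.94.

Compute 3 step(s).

f(x) = x³ - 3x + 1
x₀ = 0.17, x₁ = 0.94

Secant formula: x_{n+1} = x_n - f(x_n)(x_n - x_{n-1})/(f(x_n) - f(x_{n-1}))

Iteration 1:
  f(0.170000) = 0.494913
  f(0.940000) = -0.989416
  x_2 = 0.940000 - (-0.989416)×(0.940000 - 0.170000)/(-0.989416 - 0.494913)
       = 0.426738
Iteration 2:
  f(0.940000) = -0.989416
  f(0.426738) = -0.202502
  x_3 = 0.426738 - (-0.202502)×(0.426738 - 0.940000)/(-0.202502 - (-0.989416))
       = 0.294656
Iteration 3:
  f(0.426738) = -0.202502
  f(0.294656) = 0.141613
  x_4 = 0.294656 - 0.141613×(0.294656 - 0.426738)/(0.141613 - (-0.202502))
       = 0.349012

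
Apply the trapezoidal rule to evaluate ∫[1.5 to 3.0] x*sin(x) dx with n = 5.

f(x) = x*sin(x)
a = 1.5, b = 3.0, n = 5
h = (b - a)/n = 0.300000

Trapezoidal rule: (h/2)[f(x₀) + 2f(x₁) + 2f(x₂) + ... + f(xₙ)]

x_0 = 1.5000, f(x_0) = 1.496242, coefficient = 1
x_1 = 1.8000, f(x_1) = 1.752926, coefficient = 2
x_2 = 2.1000, f(x_2) = 1.812740, coefficient = 2
x_3 = 2.4000, f(x_3) = 1.621112, coefficient = 2
x_4 = 2.7000, f(x_4) = 1.153926, coefficient = 2
x_5 = 3.0000, f(x_5) = 0.423360, coefficient = 1

I ≈ (0.300000/2) × 14.601008 = 2.190151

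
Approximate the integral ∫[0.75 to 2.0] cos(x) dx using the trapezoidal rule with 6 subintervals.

f(x) = cos(x)
a = 0.75, b = 2.0, n = 6
h = (b - a)/n = 0.208333

Trapezoidal rule: (h/2)[f(x₀) + 2f(x₁) + 2f(x₂) + ... + f(xₙ)]

x_0 = 0.7500, f(x_0) = 0.731689, coefficient = 1
x_1 = 0.9583, f(x_1) = 0.574885, coefficient = 2
x_2 = 1.1667, f(x_2) = 0.393219, coefficient = 2
x_3 = 1.3750, f(x_3) = 0.194548, coefficient = 2
x_4 = 1.5833, f(x_4) = -0.012537, coefficient = 2
x_5 = 1.7917, f(x_5) = -0.219079, coefficient = 2
x_6 = 2.0000, f(x_6) = -0.416147, coefficient = 1

I ≈ (0.208333/2) × 2.177613 = 0.226835
Exact value: 0.227659
Error: 0.000824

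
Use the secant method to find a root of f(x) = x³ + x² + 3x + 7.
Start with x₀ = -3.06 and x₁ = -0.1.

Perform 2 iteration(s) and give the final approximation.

f(x) = x³ + x² + 3x + 7
x₀ = -3.06, x₁ = -0.1

Secant formula: x_{n+1} = x_n - f(x_n)(x_n - x_{n-1})/(f(x_n) - f(x_{n-1}))

Iteration 1:
  f(-3.060000) = -21.469016
  f(-0.100000) = 6.709000
  x_2 = -0.100000 - 6.709000×(-0.100000 - (-3.060000))/(6.709000 - (-21.469016))
       = -0.804757
Iteration 2:
  f(-0.100000) = 6.709000
  f(-0.804757) = 4.712177
  x_3 = -0.804757 - 4.712177×(-0.804757 - (-0.100000))/(4.712177 - 6.709000)
       = -2.467867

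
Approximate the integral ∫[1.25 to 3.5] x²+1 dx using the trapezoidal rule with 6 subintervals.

f(x) = x²+1
a = 1.25, b = 3.5, n = 6
h = (b - a)/n = 0.375000

Trapezoidal rule: (h/2)[f(x₀) + 2f(x₁) + 2f(x₂) + ... + f(xₙ)]

x_0 = 1.2500, f(x_0) = 2.562500, coefficient = 1
x_1 = 1.6250, f(x_1) = 3.640625, coefficient = 2
x_2 = 2.0000, f(x_2) = 5.000000, coefficient = 2
x_3 = 2.3750, f(x_3) = 6.640625, coefficient = 2
x_4 = 2.7500, f(x_4) = 8.562500, coefficient = 2
x_5 = 3.1250, f(x_5) = 10.765625, coefficient = 2
x_6 = 3.5000, f(x_6) = 13.250000, coefficient = 1

I ≈ (0.375000/2) × 85.031250 = 15.943359
Exact value: 15.890625
Error: 0.052734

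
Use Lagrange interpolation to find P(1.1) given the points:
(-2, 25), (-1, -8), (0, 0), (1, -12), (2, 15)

Lagrange interpolation formula:
P(x) = Σ yᵢ × Lᵢ(x)
where Lᵢ(x) = Π_{j≠i} (x - xⱼ)/(xᵢ - xⱼ)

L_0(1.1) = (1.1 - (-1))/(-2 - (-1)) × (1.1 - 0)/(-2 - 0) × (1.1 - 1)/(-2 - 1) × (1.1 - 2)/(-2 - 2) = -0.008663
L_1(1.1) = (1.1 - (-2))/(-1 - (-2)) × (1.1 - 0)/(-1 - 0) × (1.1 - 1)/(-1 - 1) × (1.1 - 2)/(-1 - 2) = 0.051150
L_2(1.1) = (1.1 - (-2))/(0 - (-2)) × (1.1 - (-1))/(0 - (-1)) × (1.1 - 1)/(0 - 1) × (1.1 - 2)/(0 - 2) = -0.146475
L_3(1.1) = (1.1 - (-2))/(1 - (-2)) × (1.1 - (-1))/(1 - (-1)) × (1.1 - 0)/(1 - 0) × (1.1 - 2)/(1 - 2) = 1.074150
L_4(1.1) = (1.1 - (-2))/(2 - (-2)) × (1.1 - (-1))/(2 - (-1)) × (1.1 - 0)/(2 - 0) × (1.1 - 1)/(2 - 1) = 0.029838

P(1.1) = 25×L_0(1.1) + (-8)×L_1(1.1) + 0×L_2(1.1) + (-12)×L_3(1.1) + 15×L_4(1.1)
P(1.1) = -13.068000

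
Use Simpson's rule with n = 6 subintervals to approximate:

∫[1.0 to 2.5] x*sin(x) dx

f(x) = x*sin(x)
a = 1.0, b = 2.5, n = 6
h = (b - a)/n = 0.250000

Simpson's rule: (h/3)[f(x₀) + 4f(x₁) + 2f(x₂) + ... + f(xₙ)]

x_0 = 1.0000, f(x_0) = 0.841471, coefficient = 1
x_1 = 1.2500, f(x_1) = 1.186231, coefficient = 4
x_2 = 1.5000, f(x_2) = 1.496242, coefficient = 2
x_3 = 1.7500, f(x_3) = 1.721975, coefficient = 4
x_4 = 2.0000, f(x_4) = 1.818595, coefficient = 2
x_5 = 2.2500, f(x_5) = 1.750665, coefficient = 4
x_6 = 2.5000, f(x_6) = 1.496180, coefficient = 1

I ≈ (0.250000/3) × 27.602810 = 2.300234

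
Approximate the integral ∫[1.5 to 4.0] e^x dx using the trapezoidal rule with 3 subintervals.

f(x) = e^x
a = 1.5, b = 4.0, n = 3
h = (b - a)/n = 0.833333

Trapezoidal rule: (h/2)[f(x₀) + 2f(x₁) + 2f(x₂) + ... + f(xₙ)]

x_0 = 1.5000, f(x_0) = 4.481689, coefficient = 1
x_1 = 2.3333, f(x_1) = 10.312259, coefficient = 2
x_2 = 3.1667, f(x_2) = 23.728258, coefficient = 2
x_3 = 4.0000, f(x_3) = 54.598150, coefficient = 1

I ≈ (0.833333/2) × 127.160872 = 52.983697
Exact value: 50.116461
Error: 2.867236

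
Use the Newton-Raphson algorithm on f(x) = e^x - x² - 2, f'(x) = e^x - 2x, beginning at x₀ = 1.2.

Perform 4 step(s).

f(x) = e^x - x² - 2
f'(x) = e^x - 2x
x₀ = 1.2

Newton-Raphson formula: x_{n+1} = x_n - f(x_n)/f'(x_n)

Iteration 1:
  f(1.200000) = -0.119883
  f'(1.200000) = 0.920117
  x_1 = 1.200000 - (-0.119883)/0.920117 = 1.330291
Iteration 2:
  f(1.330291) = 0.012470
  f'(1.330291) = 1.121562
  x_2 = 1.330291 - 0.012470/1.121562 = 1.319173
Iteration 3:
  f(1.319173) = 0.000109
  f'(1.319173) = 1.101981
  x_3 = 1.319173 - 0.000109/1.101981 = 1.319074
Iteration 4:
  f(1.319074) = 0.000000
  f'(1.319074) = 1.101808
  x_4 = 1.319074 - 0.000000/1.101808 = 1.319074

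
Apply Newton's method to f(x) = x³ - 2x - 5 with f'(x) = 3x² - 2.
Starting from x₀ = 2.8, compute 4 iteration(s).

f(x) = x³ - 2x - 5
f'(x) = 3x² - 2
x₀ = 2.8

Newton-Raphson formula: x_{n+1} = x_n - f(x_n)/f'(x_n)

Iteration 1:
  f(2.800000) = 11.352000
  f'(2.800000) = 21.520000
  x_1 = 2.800000 - 11.352000/21.520000 = 2.272491
Iteration 2:
  f(2.272491) = 2.190647
  f'(2.272491) = 13.492642
  x_2 = 2.272491 - 2.190647/13.492642 = 2.110132
Iteration 3:
  f(2.110132) = 0.175431
  f'(2.110132) = 11.357972
  x_3 = 2.110132 - 0.175431/11.357972 = 2.094686
Iteration 4:
  f(2.094686) = 0.001507
  f'(2.094686) = 11.163134
  x_4 = 2.094686 - 0.001507/11.163134 = 2.094551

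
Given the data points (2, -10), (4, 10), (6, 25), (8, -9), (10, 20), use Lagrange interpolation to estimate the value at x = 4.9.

Lagrange interpolation formula:
P(x) = Σ yᵢ × Lᵢ(x)
where Lᵢ(x) = Π_{j≠i} (x - xⱼ)/(xᵢ - xⱼ)

L_0(4.9) = (4.9 - 4)/(2 - 4) × (4.9 - 6)/(2 - 6) × (4.9 - 8)/(2 - 8) × (4.9 - 10)/(2 - 10) = -0.040760
L_1(4.9) = (4.9 - 2)/(4 - 2) × (4.9 - 6)/(4 - 6) × (4.9 - 8)/(4 - 8) × (4.9 - 10)/(4 - 10) = 0.525353
L_2(4.9) = (4.9 - 2)/(6 - 2) × (4.9 - 4)/(6 - 4) × (4.9 - 8)/(6 - 8) × (4.9 - 10)/(6 - 10) = 0.644752
L_3(4.9) = (4.9 - 2)/(8 - 2) × (4.9 - 4)/(8 - 4) × (4.9 - 6)/(8 - 6) × (4.9 - 10)/(8 - 10) = -0.152522
L_4(4.9) = (4.9 - 2)/(10 - 2) × (4.9 - 4)/(10 - 4) × (4.9 - 6)/(10 - 6) × (4.9 - 8)/(10 - 8) = 0.023177

P(4.9) = (-10)×L_0(4.9) + 10×L_1(4.9) + 25×L_2(4.9) + (-9)×L_3(4.9) + 20×L_4(4.9)
P(4.9) = 23.616166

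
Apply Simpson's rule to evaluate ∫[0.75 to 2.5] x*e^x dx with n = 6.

f(x) = x*e^x
a = 0.75, b = 2.5, n = 6
h = (b - a)/n = 0.291667

Simpson's rule: (h/3)[f(x₀) + 4f(x₁) + 2f(x₂) + ... + f(xₙ)]

x_0 = 0.7500, f(x_0) = 1.587750, coefficient = 1
x_1 = 1.0417, f(x_1) = 2.952017, coefficient = 4
x_2 = 1.3333, f(x_2) = 5.058224, coefficient = 2
x_3 = 1.6250, f(x_3) = 8.252431, coefficient = 4
x_4 = 1.9167, f(x_4) = 13.029998, coefficient = 2
x_5 = 2.2083, f(x_5) = 20.097017, coefficient = 4
x_6 = 2.5000, f(x_6) = 30.456235, coefficient = 1

I ≈ (0.291667/3) × 193.426290 = 18.805334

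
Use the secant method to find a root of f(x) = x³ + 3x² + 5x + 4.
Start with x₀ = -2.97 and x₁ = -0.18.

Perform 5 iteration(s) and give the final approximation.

f(x) = x³ + 3x² + 5x + 4
x₀ = -2.97, x₁ = -0.18

Secant formula: x_{n+1} = x_n - f(x_n)(x_n - x_{n-1})/(f(x_n) - f(x_{n-1}))

Iteration 1:
  f(-2.970000) = -10.585373
  f(-0.180000) = 3.191368
  x_2 = -0.180000 - 3.191368×(-0.180000 - (-2.970000))/(3.191368 - (-10.585373))
       = -0.826301
Iteration 2:
  f(-0.180000) = 3.191368
  f(-0.826301) = 1.352639
  x_3 = -0.826301 - 1.352639×(-0.826301 - (-0.180000))/(1.352639 - 3.191368)
       = -1.301744
Iteration 3:
  f(-0.826301) = 1.352639
  f(-1.301744) = 0.369038
  x_4 = -1.301744 - 0.369038×(-1.301744 - (-0.826301))/(0.369038 - 1.352639)
       = -1.480126
Iteration 4:
  f(-1.301744) = 0.369038
  f(-1.480126) = -0.070931
  x_5 = -1.480126 - (-0.070931)×(-1.480126 - (-1.301744))/(-0.070931 - 0.369038)
       = -1.451368
Iteration 5:
  f(-1.480126) = -0.070931
  f(-1.451368) = 0.005307
  x_6 = -1.451368 - 0.005307×(-1.451368 - (-1.480126))/(0.005307 - (-0.070931))
       = -1.453369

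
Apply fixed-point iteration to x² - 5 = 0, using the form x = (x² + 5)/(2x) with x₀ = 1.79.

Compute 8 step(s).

Equation: x² - 5 = 0
Fixed-point form: x = (x² + 5)/(2x)
x₀ = 1.79

x_1 = g(1.790000) = 2.291648
x_2 = g(2.291648) = 2.236742
x_3 = g(2.236742) = 2.236068
x_4 = g(2.236068) = 2.236068
x_5 = g(2.236068) = 2.236068
x_6 = g(2.236068) = 2.236068
x_7 = g(2.236068) = 2.236068
x_8 = g(2.236068) = 2.236068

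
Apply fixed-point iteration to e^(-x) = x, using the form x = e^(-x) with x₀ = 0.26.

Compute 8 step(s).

Equation: e^(-x) = x
Fixed-point form: x = e^(-x)
x₀ = 0.26

x_1 = g(0.260000) = 0.771052
x_2 = g(0.771052) = 0.462526
x_3 = g(0.462526) = 0.629691
x_4 = g(0.629691) = 0.532757
x_5 = g(0.532757) = 0.586985
x_6 = g(0.586985) = 0.556001
x_7 = g(0.556001) = 0.573498
x_8 = g(0.573498) = 0.563551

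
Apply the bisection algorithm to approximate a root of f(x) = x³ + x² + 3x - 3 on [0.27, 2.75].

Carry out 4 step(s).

f(x) = x³ + x² + 3x - 3
Initial interval: [0.27, 2.75]

Iteration 1:
  c_1 = (0.270000 + 2.750000)/2 = 1.510000
  f(c_1) = f(1.510000) = 7.253051
  f(a) × f(c) < 0, new interval: [0.270000, 1.510000]
Iteration 2:
  c_2 = (0.270000 + 1.510000)/2 = 0.890000
  f(c_2) = f(0.890000) = 1.167069
  f(a) × f(c) < 0, new interval: [0.270000, 0.890000]
Iteration 3:
  c_3 = (0.270000 + 0.890000)/2 = 0.580000
  f(c_3) = f(0.580000) = -0.728488
  f(a) × f(c) ≥ 0, new interval: [0.580000, 0.890000]
Iteration 4:
  c_4 = (0.580000 + 0.890000)/2 = 0.735000
  f(c_4) = f(0.735000) = 0.142290
  f(a) × f(c) < 0, new interval: [0.580000, 0.735000]

After 4 iteration(s), the approximation is c_4 = 0.735000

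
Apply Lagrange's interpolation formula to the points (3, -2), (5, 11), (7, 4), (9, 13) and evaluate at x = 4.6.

Lagrange interpolation formula:
P(x) = Σ yᵢ × Lᵢ(x)
where Lᵢ(x) = Π_{j≠i} (x - xⱼ)/(xᵢ - xⱼ)

L_0(4.6) = (4.6 - 5)/(3 - 5) × (4.6 - 7)/(3 - 7) × (4.6 - 9)/(3 - 9) = 0.088000
L_1(4.6) = (4.6 - 3)/(5 - 3) × (4.6 - 7)/(5 - 7) × (4.6 - 9)/(5 - 9) = 1.056000
L_2(4.6) = (4.6 - 3)/(7 - 3) × (4.6 - 5)/(7 - 5) × (4.6 - 9)/(7 - 9) = -0.176000
L_3(4.6) = (4.6 - 3)/(9 - 3) × (4.6 - 5)/(9 - 5) × (4.6 - 7)/(9 - 7) = 0.032000

P(4.6) = (-2)×L_0(4.6) + 11×L_1(4.6) + 4×L_2(4.6) + 13×L_3(4.6)
P(4.6) = 11.152000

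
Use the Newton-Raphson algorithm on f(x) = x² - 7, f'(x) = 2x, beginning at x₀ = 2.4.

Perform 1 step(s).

f(x) = x² - 7
f'(x) = 2x
x₀ = 2.4

Newton-Raphson formula: x_{n+1} = x_n - f(x_n)/f'(x_n)

Iteration 1:
  f(2.400000) = -1.240000
  f'(2.400000) = 4.800000
  x_1 = 2.400000 - (-1.240000)/4.800000 = 2.658333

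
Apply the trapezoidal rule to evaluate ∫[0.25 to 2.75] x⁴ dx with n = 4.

f(x) = x⁴
a = 0.25, b = 2.75, n = 4
h = (b - a)/n = 0.625000

Trapezoidal rule: (h/2)[f(x₀) + 2f(x₁) + 2f(x₂) + ... + f(xₙ)]

x_0 = 0.2500, f(x_0) = 0.003906, coefficient = 1
x_1 = 0.8750, f(x_1) = 0.586182, coefficient = 2
x_2 = 1.5000, f(x_2) = 5.062500, coefficient = 2
x_3 = 2.1250, f(x_3) = 20.390869, coefficient = 2
x_4 = 2.7500, f(x_4) = 57.191406, coefficient = 1

I ≈ (0.625000/2) × 109.274414 = 34.148254
Exact value: 31.455078
Error: 2.693176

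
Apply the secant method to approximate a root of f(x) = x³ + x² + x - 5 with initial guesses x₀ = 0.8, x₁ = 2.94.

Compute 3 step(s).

f(x) = x³ + x² + x - 5
x₀ = 0.8, x₁ = 2.94

Secant formula: x_{n+1} = x_n - f(x_n)(x_n - x_{n-1})/(f(x_n) - f(x_{n-1}))

Iteration 1:
  f(0.800000) = -3.048000
  f(2.940000) = 31.995784
  x_2 = 2.940000 - 31.995784×(2.940000 - 0.800000)/(31.995784 - (-3.048000))
       = 0.986131
Iteration 2:
  f(2.940000) = 31.995784
  f(0.986131) = -2.082450
  x_3 = 0.986131 - (-2.082450)×(0.986131 - 2.940000)/(-2.082450 - 31.995784)
       = 1.105527
Iteration 3:
  f(0.986131) = -2.082450
  f(1.105527) = -1.321116
  x_4 = 1.105527 - (-1.321116)×(1.105527 - 0.986131)/(-1.321116 - (-2.082450))
       = 1.312713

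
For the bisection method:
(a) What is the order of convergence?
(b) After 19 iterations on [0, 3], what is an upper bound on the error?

(a) Bisection has linear (order 1) convergence; the error is halved each step.

(b) Error bound = (b-a)/2^n = (3 - 0)/2^{19}
    = 3/2^{19}

(a) 1 (linear); (b) error ≤ 5.72e-06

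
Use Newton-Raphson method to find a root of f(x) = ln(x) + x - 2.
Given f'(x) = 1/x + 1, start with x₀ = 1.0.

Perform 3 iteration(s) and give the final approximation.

f(x) = ln(x) + x - 2
f'(x) = 1/x + 1
x₀ = 1.0

Newton-Raphson formula: x_{n+1} = x_n - f(x_n)/f'(x_n)

Iteration 1:
  f(1.000000) = -1.000000
  f'(1.000000) = 2.000000
  x_1 = 1.000000 - (-1.000000)/2.000000 = 1.500000
Iteration 2:
  f(1.500000) = -0.094535
  f'(1.500000) = 1.666667
  x_2 = 1.500000 - (-0.094535)/1.666667 = 1.556721
Iteration 3:
  f(1.556721) = -0.000697
  f'(1.556721) = 1.642376
  x_3 = 1.556721 - (-0.000697)/1.642376 = 1.557146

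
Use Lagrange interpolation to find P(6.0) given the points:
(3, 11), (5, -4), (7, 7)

Lagrange interpolation formula:
P(x) = Σ yᵢ × Lᵢ(x)
where Lᵢ(x) = Π_{j≠i} (x - xⱼ)/(xᵢ - xⱼ)

L_0(6.0) = (6.0 - 5)/(3 - 5) × (6.0 - 7)/(3 - 7) = -0.125000
L_1(6.0) = (6.0 - 3)/(5 - 3) × (6.0 - 7)/(5 - 7) = 0.750000
L_2(6.0) = (6.0 - 3)/(7 - 3) × (6.0 - 5)/(7 - 5) = 0.375000

P(6.0) = 11×L_0(6.0) + (-4)×L_1(6.0) + 7×L_2(6.0)
P(6.0) = -1.750000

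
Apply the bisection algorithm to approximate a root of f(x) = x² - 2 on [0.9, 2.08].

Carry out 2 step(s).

f(x) = x² - 2
Initial interval: [0.9, 2.08]

Iteration 1:
  c_1 = (0.900000 + 2.080000)/2 = 1.490000
  f(c_1) = f(1.490000) = 0.220100
  f(a) × f(c) < 0, new interval: [0.900000, 1.490000]
Iteration 2:
  c_2 = (0.900000 + 1.490000)/2 = 1.195000
  f(c_2) = f(1.195000) = -0.571975
  f(a) × f(c) ≥ 0, new interval: [1.195000, 1.490000]

After 2 iteration(s), the approximation is c_2 = 1.195000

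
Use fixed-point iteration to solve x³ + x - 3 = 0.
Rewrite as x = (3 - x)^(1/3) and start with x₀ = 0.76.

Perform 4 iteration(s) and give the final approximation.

Equation: x³ + x - 3 = 0
Fixed-point form: x = (3 - x)^(1/3)
x₀ = 0.76

x_1 = g(0.760000) = 1.308427
x_2 = g(1.308427) = 1.191508
x_3 = g(1.191508) = 1.218350
x_4 = g(1.218350) = 1.212293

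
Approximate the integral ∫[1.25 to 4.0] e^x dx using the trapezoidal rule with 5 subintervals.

f(x) = e^x
a = 1.25, b = 4.0, n = 5
h = (b - a)/n = 0.550000

Trapezoidal rule: (h/2)[f(x₀) + 2f(x₁) + 2f(x₂) + ... + f(xₙ)]

x_0 = 1.2500, f(x_0) = 3.490343, coefficient = 1
x_1 = 1.8000, f(x_1) = 6.049647, coefficient = 2
x_2 = 2.3500, f(x_2) = 10.485570, coefficient = 2
x_3 = 2.9000, f(x_3) = 18.174145, coefficient = 2
x_4 = 3.4500, f(x_4) = 31.500392, coefficient = 2
x_5 = 4.0000, f(x_5) = 54.598150, coefficient = 1

I ≈ (0.550000/2) × 190.508003 = 52.389701
Exact value: 51.107807
Error: 1.281894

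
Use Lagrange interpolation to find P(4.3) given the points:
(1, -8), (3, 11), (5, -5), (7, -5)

Lagrange interpolation formula:
P(x) = Σ yᵢ × Lᵢ(x)
where Lᵢ(x) = Π_{j≠i} (x - xⱼ)/(xᵢ - xⱼ)

L_0(4.3) = (4.3 - 3)/(1 - 3) × (4.3 - 5)/(1 - 5) × (4.3 - 7)/(1 - 7) = -0.051188
L_1(4.3) = (4.3 - 1)/(3 - 1) × (4.3 - 5)/(3 - 5) × (4.3 - 7)/(3 - 7) = 0.389813
L_2(4.3) = (4.3 - 1)/(5 - 1) × (4.3 - 3)/(5 - 3) × (4.3 - 7)/(5 - 7) = 0.723937
L_3(4.3) = (4.3 - 1)/(7 - 1) × (4.3 - 3)/(7 - 3) × (4.3 - 5)/(7 - 5) = -0.062563

P(4.3) = (-8)×L_0(4.3) + 11×L_1(4.3) + (-5)×L_2(4.3) + (-5)×L_3(4.3)
P(4.3) = 1.390563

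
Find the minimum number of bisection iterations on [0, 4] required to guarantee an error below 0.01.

We need (b-a)/2^n ≤ 0.01
(4 - 0)/2^n ≤ 0.01
4/2^n ≤ 0.01
2^n ≥ 400
n ≥ log₂(400) = 8.64
n ≥ 9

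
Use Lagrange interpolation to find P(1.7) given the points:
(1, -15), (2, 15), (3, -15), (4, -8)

Lagrange interpolation formula:
P(x) = Σ yᵢ × Lᵢ(x)
where Lᵢ(x) = Π_{j≠i} (x - xⱼ)/(xᵢ - xⱼ)

L_0(1.7) = (1.7 - 2)/(1 - 2) × (1.7 - 3)/(1 - 3) × (1.7 - 4)/(1 - 4) = 0.149500
L_1(1.7) = (1.7 - 1)/(2 - 1) × (1.7 - 3)/(2 - 3) × (1.7 - 4)/(2 - 4) = 1.046500
L_2(1.7) = (1.7 - 1)/(3 - 1) × (1.7 - 2)/(3 - 2) × (1.7 - 4)/(3 - 4) = -0.241500
L_3(1.7) = (1.7 - 1)/(4 - 1) × (1.7 - 2)/(4 - 2) × (1.7 - 3)/(4 - 3) = 0.045500

P(1.7) = (-15)×L_0(1.7) + 15×L_1(1.7) + (-15)×L_2(1.7) + (-8)×L_3(1.7)
P(1.7) = 16.713500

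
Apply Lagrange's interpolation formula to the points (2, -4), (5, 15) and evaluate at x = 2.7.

Lagrange interpolation formula:
P(x) = Σ yᵢ × Lᵢ(x)
where Lᵢ(x) = Π_{j≠i} (x - xⱼ)/(xᵢ - xⱼ)

L_0(2.7) = (2.7 - 5)/(2 - 5) = 0.766667
L_1(2.7) = (2.7 - 2)/(5 - 2) = 0.233333

P(2.7) = (-4)×L_0(2.7) + 15×L_1(2.7)
P(2.7) = 0.433333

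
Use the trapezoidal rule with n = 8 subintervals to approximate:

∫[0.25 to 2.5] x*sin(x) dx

f(x) = x*sin(x)
a = 0.25, b = 2.5, n = 8
h = (b - a)/n = 0.281250

Trapezoidal rule: (h/2)[f(x₀) + 2f(x₁) + 2f(x₂) + ... + f(xₙ)]

x_0 = 0.2500, f(x_0) = 0.061851, coefficient = 1
x_1 = 0.5312, f(x_1) = 0.269137, coefficient = 2
x_2 = 0.8125, f(x_2) = 0.589882, coefficient = 2
x_3 = 1.0938, f(x_3) = 0.971638, coefficient = 2
x_4 = 1.3750, f(x_4) = 1.348728, coefficient = 2
x_5 = 1.6562, f(x_5) = 1.650206, coefficient = 2
x_6 = 1.9375, f(x_6) = 1.808684, coefficient = 2
x_7 = 2.2188, f(x_7) = 1.769055, coefficient = 2
x_8 = 2.5000, f(x_8) = 1.496180, coefficient = 1

I ≈ (0.281250/2) × 18.372693 = 2.583660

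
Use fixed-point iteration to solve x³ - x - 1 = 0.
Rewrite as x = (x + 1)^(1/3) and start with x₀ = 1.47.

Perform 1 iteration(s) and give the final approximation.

Equation: x³ - x - 1 = 0
Fixed-point form: x = (x + 1)^(1/3)
x₀ = 1.47

x_1 = g(1.470000) = 1.351758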